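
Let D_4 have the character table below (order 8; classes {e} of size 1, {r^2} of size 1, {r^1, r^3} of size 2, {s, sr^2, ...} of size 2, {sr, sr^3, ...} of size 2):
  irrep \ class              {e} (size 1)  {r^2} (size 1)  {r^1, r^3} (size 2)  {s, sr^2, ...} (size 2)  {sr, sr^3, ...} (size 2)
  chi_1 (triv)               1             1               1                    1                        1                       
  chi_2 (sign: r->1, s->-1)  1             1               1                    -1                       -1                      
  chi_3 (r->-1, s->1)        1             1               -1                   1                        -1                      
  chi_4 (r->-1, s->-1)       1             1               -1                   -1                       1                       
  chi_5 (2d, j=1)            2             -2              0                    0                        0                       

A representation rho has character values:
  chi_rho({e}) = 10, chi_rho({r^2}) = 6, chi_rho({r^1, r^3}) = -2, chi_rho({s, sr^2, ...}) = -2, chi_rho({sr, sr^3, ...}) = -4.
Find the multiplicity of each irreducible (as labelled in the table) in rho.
Multiplicities: chi_1: 0, chi_2: 3, chi_3: 3, chi_4: 2, chi_5: 1.

Solution. Use <chi_rho, chi> = (1/|G|) sum_C |C| * chi_rho(C) * conj(chi(C)) with |G| = 8 for each irreducible chi in the table:
  <chi_rho, chi_1> = (1/8)[1*(10)*conj(1) + 1*(6)*conj(1) + 2*(-2)*conj(1) + 2*(-2)*conj(1) + 2*(-4)*conj(1)]
      = (1/8)[(10) + (6) + (-4) + (-4) + (-8)] = 0/8 = 0
  <chi_rho, chi_2> = (1/8)[1*(10)*conj(1) + 1*(6)*conj(1) + 2*(-2)*conj(1) + 2*(-2)*conj(-1) + 2*(-4)*conj(-1)]
      = (1/8)[(10) + (6) + (-4) + (4) + (8)] = 24/8 = 3
  <chi_rho, chi_3> = (1/8)[1*(10)*conj(1) + 1*(6)*conj(1) + 2*(-2)*conj(-1) + 2*(-2)*conj(1) + 2*(-4)*conj(-1)]
      = (1/8)[(10) + (6) + (4) + (-4) + (8)] = 24/8 = 3
  <chi_rho, chi_4> = (1/8)[1*(10)*conj(1) + 1*(6)*conj(1) + 2*(-2)*conj(-1) + 2*(-2)*conj(-1) + 2*(-4)*conj(1)]
      = (1/8)[(10) + (6) + (4) + (4) + (-8)] = 16/8 = 2
  <chi_rho, chi_5> = (1/8)[1*(10)*conj(2) + 1*(6)*conj(-2) + 2*(-2)*conj(0) + 2*(-2)*conj(0) + 2*(-4)*conj(0)]
      = (1/8)[(20) + (-12) + (0) + (0) + (0)] = 8/8 = 1
Dimension check: dim(rho) = sum (mult * dim) = 0*1 + 3*1 + 3*1 + 2*1 + 1*2 = 10 = chi_rho(e) = 10.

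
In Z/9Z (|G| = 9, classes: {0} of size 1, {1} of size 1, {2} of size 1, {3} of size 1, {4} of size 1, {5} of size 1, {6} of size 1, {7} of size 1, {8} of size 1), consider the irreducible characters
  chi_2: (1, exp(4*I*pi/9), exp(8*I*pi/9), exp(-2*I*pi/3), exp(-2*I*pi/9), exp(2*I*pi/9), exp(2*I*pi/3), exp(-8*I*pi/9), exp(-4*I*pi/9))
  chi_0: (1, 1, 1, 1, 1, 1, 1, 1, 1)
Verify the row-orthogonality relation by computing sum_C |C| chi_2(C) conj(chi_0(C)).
Sum = 0; so <chi_2, chi_0> = 0 (distinct irreducibles are orthogonal).

Proof sketch: Compute term by term over conjugacy classes (|C| * chi_2(C) * conj(chi_0(C))):
  1*(1)*conj(1) + 1*(exp(4*I*pi/9))*conj(1) + 1*(exp(8*I*pi/9))*conj(1) + 1*(exp(-2*I*pi/3))*conj(1) + 1*(exp(-2*I*pi/9))*conj(1) + 1*(exp(2*I*pi/9))*conj(1) + 1*(exp(2*I*pi/3))*conj(1) + 1*(exp(-8*I*pi/9))*conj(1) + 1*(exp(-4*I*pi/9))*conj(1)
  = (1) + (exp(4*I*pi/9)) + (exp(8*I*pi/9)) + (exp(-2*I*pi/3)) + (exp(-2*I*pi/9)) + (exp(2*I*pi/9)) + (exp(2*I*pi/3)) + (exp(-8*I*pi/9)) + (exp(-4*I*pi/9))
  = 0.
(Exp terms are combined using exp(i*s)*conj(exp(i*t)) = exp(i*(s-t)), and sums of them are collapsed using the identity that for every m > 1 the m distinct m-th roots of unity sum to 0, e.g. 1 + exp(2*I*pi/3) + exp(-2*I*pi/3) = 0.)
Dividing by |G| = 9 gives 0/9 = 0, matching the row-orthogonality relation <chi_2, chi_0> = [chi_2 = chi_0].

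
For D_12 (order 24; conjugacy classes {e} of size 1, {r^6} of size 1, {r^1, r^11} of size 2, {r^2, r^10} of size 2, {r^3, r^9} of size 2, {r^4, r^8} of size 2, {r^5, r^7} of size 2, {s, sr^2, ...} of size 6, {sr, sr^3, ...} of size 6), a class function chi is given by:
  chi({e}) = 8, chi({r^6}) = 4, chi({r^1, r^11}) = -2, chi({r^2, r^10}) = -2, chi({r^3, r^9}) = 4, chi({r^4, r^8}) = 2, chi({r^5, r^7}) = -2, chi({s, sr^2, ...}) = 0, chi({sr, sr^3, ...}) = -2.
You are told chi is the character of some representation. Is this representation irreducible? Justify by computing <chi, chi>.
Not irreducible (reducible): <chi, chi> = 7 > 1.

Proof sketch: <chi, chi> = (1/|G|) sum_C |C| * |chi(C)|^2 = (1/24)[1*|8|^2 + 1*|4|^2 + 2*|-2|^2 + 2*|-2|^2 + 2*|4|^2 + 2*|2|^2 + 2*|-2|^2 + 6*|0|^2 + 6*|-2|^2]
  = (1/24)[(64) + (16) + (8) + (8) + (32) + (8) + (8) + (0) + (24)] = 168/24 = 7.
A character is irreducible iff <chi, chi> = 1, so this representation is reducible.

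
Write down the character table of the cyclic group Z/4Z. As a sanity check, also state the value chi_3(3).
Character table of Z/4Z (irreps indexed chi_0,...,chi_3 with chi_k(m) = zeta_4^(k*m), zeta_4 = exp(2*pi*i/4)):
  irrep \ class  {0} (size 1)  {1} (size 1)  {2} (size 1)  {3} (size 1)
  chi_0          1             1             1             1           
  chi_1          1             I             -1            -I          
  chi_2          1             -1            1             -1          
  chi_3          1             -I            -1            I           

Spot check: chi_3(3) = zeta_4^(3*3) = zeta_4^9 = I.

Working: Z/4Z is abelian, so all 4 irreducible complex representations are 1-dimensional. They are given by chi_k(m) = zeta_4^(k*m) for k = 0,...,3. Row orthogonality: sum_m chi_k(m) conj(chi_l(m)) = 4 * [k = l].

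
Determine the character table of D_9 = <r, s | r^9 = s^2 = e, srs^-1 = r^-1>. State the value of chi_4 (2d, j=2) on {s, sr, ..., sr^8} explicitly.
Conjugacy classes: {e} of size 1, {r^1, r^8} of size 2, {r^2, r^7} of size 2, {r^3, r^6} of size 2, {r^4, r^5} of size 2, {s, sr, ..., sr^8} of size 9.
Character table:
  irrep \ class              {e} (size 1)  {r^1, r^8} (size 2)  {r^2, r^7} (size 2)  {r^3, r^6} (size 2)  {r^4, r^5} (size 2)  {s, sr, ..., sr^8} (size 9)
  chi_1 (triv)               1             1                    1                    1                    1                    1                          
  chi_2 (sign: r->1, s->-1)  1             1                    1                    1                    1                    -1                         
  chi_3 (2d, j=1)            2             2*cos(2*pi/9)        2*cos(4*pi/9)        -1                   -2*cos(pi/9)         0                          
  chi_4 (2d, j=2)            2             2*cos(4*pi/9)        -2*cos(pi/9)         -1                   2*cos(2*pi/9)        0                          
  chi_5 (2d, j=3)            2             -1                   -1                   2                    -1                   0                          
  chi_6 (2d, j=4)            2             -2*cos(pi/9)         2*cos(2*pi/9)        -1                   2*cos(4*pi/9)        0                          

Spot check: chi_4 (2d, j=2) on {s, sr, ..., sr^8} = 0.

Reasoning: D_9 has order 2*9 = 18 with 6 conjugacy classes, hence 6 irreducibles. Sum of squared dims 1 + 1 + 4 + 4 + 4 + 4 = 18 = |G|. Linear characters come from the abelianisation; the 2-dimensional irreps have character r^k -> 2*cos(2*pi*j*k/9), reflections -> 0.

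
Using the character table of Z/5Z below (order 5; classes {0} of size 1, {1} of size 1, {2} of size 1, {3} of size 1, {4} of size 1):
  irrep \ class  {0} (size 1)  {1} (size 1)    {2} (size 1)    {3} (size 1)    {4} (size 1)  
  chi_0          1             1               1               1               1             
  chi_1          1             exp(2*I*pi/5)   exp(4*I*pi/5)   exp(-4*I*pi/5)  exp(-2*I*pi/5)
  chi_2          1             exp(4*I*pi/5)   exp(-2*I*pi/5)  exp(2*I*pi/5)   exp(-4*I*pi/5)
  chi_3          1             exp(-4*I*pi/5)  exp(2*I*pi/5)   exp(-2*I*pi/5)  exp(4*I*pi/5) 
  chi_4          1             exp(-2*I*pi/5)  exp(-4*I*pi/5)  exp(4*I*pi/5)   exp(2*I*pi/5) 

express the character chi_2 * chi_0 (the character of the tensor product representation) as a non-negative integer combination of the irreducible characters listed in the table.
chi_2 tensor chi_0 = chi_2 (all other irreducibles have multiplicity 0).

Reasoning: The character of a tensor product is the pointwise product (chi_2 * chi_0)(C) = chi_2(C) * chi_0(C):
  {0}: (1)*(1), {1}: (exp(4*I*pi/5))*(1), {2}: (exp(-2*I*pi/5))*(1), {3}: (exp(2*I*pi/5))*(1), {4}: (exp(-4*I*pi/5))*(1)
so (chi_2 * chi_0) takes values
  {0} -> 1, {1} -> exp(4*I*pi/5), {2} -> exp(-2*I*pi/5), {3} -> exp(2*I*pi/5), {4} -> exp(-4*I*pi/5).
Now take the inner product of this character with each irreducible chi from the table, <chi_2*chi_0, chi> = (1/5) sum_C |C| (chi_2*chi_0)(C) conj(chi(C)):
  <chi_2*chi_0, chi_0> = (1/5)[1*(1)*conj(1) + 1*(exp(4*I*pi/5))*conj(1) + 1*(exp(-2*I*pi/5))*conj(1) + 1*(exp(2*I*pi/5))*conj(1) + 1*(exp(-4*I*pi/5))*conj(1)]
      = (1/5)[(1) + (exp(4*I*pi/5)) + (exp(-2*I*pi/5)) + (exp(2*I*pi/5)) + (exp(-4*I*pi/5))] = 0/5 = 0
  <chi_2*chi_0, chi_1> = (1/5)[1*(1)*conj(1) + 1*(exp(4*I*pi/5))*conj(exp(2*I*pi/5)) + 1*(exp(-2*I*pi/5))*conj(exp(4*I*pi/5)) + 1*(exp(2*I*pi/5))*conj(exp(-4*I*pi/5)) + 1*(exp(-4*I*pi/5))*conj(exp(-2*I*pi/5))]
      = (1/5)[(1) + (exp(2*I*pi/5)) + (exp(4*I*pi/5)) + (exp(-4*I*pi/5)) + (exp(-2*I*pi/5))] = 0/5 = 0
  <chi_2*chi_0, chi_2> = (1/5)[1*(1)*conj(1) + 1*(exp(4*I*pi/5))*conj(exp(4*I*pi/5)) + 1*(exp(-2*I*pi/5))*conj(exp(-2*I*pi/5)) + 1*(exp(2*I*pi/5))*conj(exp(2*I*pi/5)) + 1*(exp(-4*I*pi/5))*conj(exp(-4*I*pi/5))]
      = (1/5)[(1) + (1) + (1) + (1) + (1)] = 5/5 = 1
  <chi_2*chi_0, chi_3> = (1/5)[1*(1)*conj(1) + 1*(exp(4*I*pi/5))*conj(exp(-4*I*pi/5)) + 1*(exp(-2*I*pi/5))*conj(exp(2*I*pi/5)) + 1*(exp(2*I*pi/5))*conj(exp(-2*I*pi/5)) + 1*(exp(-4*I*pi/5))*conj(exp(4*I*pi/5))]
      = (1/5)[(1) + (exp(-2*I*pi/5)) + (exp(-4*I*pi/5)) + (exp(4*I*pi/5)) + (exp(2*I*pi/5))] = 0/5 = 0
  <chi_2*chi_0, chi_4> = (1/5)[1*(1)*conj(1) + 1*(exp(4*I*pi/5))*conj(exp(-2*I*pi/5)) + 1*(exp(-2*I*pi/5))*conj(exp(-4*I*pi/5)) + 1*(exp(2*I*pi/5))*conj(exp(4*I*pi/5)) + 1*(exp(-4*I*pi/5))*conj(exp(2*I*pi/5))]
      = (1/5)[(1) + (exp(-4*I*pi/5)) + (exp(2*I*pi/5)) + (exp(-2*I*pi/5)) + (exp(4*I*pi/5))] = 0/5 = 0
(Exp terms are combined using exp(i*s)*conj(exp(i*t)) = exp(i*(s-t)), and sums of them are collapsed using the identity that for every m > 1 the m distinct m-th roots of unity sum to 0, e.g. 1 + exp(2*I*pi/3) + exp(-2*I*pi/3) = 0.)
Hence the multiplicities are chi_2: 1. Dimension check: dim(chi_2)*dim(chi_0) = 1*1 = 1 and sum (mult * dim) = 1*1 = 1.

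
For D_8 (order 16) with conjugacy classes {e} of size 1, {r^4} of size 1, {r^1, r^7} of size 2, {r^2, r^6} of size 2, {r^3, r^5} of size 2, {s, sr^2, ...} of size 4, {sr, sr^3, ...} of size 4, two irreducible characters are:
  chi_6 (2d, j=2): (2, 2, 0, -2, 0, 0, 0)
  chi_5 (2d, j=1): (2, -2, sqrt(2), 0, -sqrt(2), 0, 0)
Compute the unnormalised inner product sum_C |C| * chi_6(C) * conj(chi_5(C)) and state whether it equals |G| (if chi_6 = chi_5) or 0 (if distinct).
Sum = 0; so <chi_6, chi_5> = 0 (distinct irreducibles are orthogonal).

Compute term by term over conjugacy classes (|C| * chi_6(C) * conj(chi_5(C))):
  1*(2)*conj(2) + 1*(2)*conj(-2) + 2*(0)*conj(sqrt(2)) + 2*(-2)*conj(0) + 2*(0)*conj(-sqrt(2)) + 4*(0)*conj(0) + 4*(0)*conj(0)
  = (4) + (-4) + (0) + (0) + (0) + (0) + (0)
  = 0.
Dividing by |G| = 16 gives 0/16 = 0, matching the row-orthogonality relation <chi_6, chi_5> = [chi_6 = chi_5].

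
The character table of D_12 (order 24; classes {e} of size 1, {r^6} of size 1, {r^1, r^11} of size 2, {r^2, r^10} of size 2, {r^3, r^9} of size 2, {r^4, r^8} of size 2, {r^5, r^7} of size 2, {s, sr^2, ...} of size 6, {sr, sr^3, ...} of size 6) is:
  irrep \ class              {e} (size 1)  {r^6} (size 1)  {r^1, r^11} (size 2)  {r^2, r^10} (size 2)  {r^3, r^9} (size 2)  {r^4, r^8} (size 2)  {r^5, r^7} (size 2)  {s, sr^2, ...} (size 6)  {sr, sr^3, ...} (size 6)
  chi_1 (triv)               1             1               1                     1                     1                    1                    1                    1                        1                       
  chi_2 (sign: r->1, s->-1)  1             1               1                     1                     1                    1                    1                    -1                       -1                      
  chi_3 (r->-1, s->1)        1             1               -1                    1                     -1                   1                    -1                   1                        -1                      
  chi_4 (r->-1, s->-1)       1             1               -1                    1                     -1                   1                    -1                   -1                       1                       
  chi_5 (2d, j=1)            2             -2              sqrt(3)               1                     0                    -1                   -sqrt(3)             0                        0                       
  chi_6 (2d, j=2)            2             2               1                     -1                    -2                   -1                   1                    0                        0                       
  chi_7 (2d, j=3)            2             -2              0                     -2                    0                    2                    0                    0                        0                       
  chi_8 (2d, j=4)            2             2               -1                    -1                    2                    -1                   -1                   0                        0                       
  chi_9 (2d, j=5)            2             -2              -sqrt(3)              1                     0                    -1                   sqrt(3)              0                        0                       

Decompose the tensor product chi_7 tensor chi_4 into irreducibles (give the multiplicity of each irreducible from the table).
chi_7 tensor chi_4 = chi_7 (all other irreducibles have multiplicity 0).

Derivation: The character of a tensor product is the pointwise product (chi_7 * chi_4)(C) = chi_7(C) * chi_4(C):
  {e}: (2)*(1), {r^6}: (-2)*(1), {r^1, r^11}: (0)*(-1), {r^2, r^10}: (-2)*(1), {r^3, r^9}: (0)*(-1), {r^4, r^8}: (2)*(1), {r^5, r^7}: (0)*(-1), {s, sr^2, ...}: (0)*(-1), {sr, sr^3, ...}: (0)*(1)
so (chi_7 * chi_4) takes values
  {e} -> 2, {r^6} -> -2, {r^1, r^11} -> 0, {r^2, r^10} -> -2, {r^3, r^9} -> 0, {r^4, r^8} -> 2, {r^5, r^7} -> 0, {s, sr^2, ...} -> 0, {sr, sr^3, ...} -> 0.
Now take the inner product of this character with each irreducible chi from the table, <chi_7*chi_4, chi> = (1/24) sum_C |C| (chi_7*chi_4)(C) conj(chi(C)):
  <chi_7*chi_4, chi_1> = (1/24)[1*(2)*conj(1) + 1*(-2)*conj(1) + 2*(0)*conj(1) + 2*(-2)*conj(1) + 2*(0)*conj(1) + 2*(2)*conj(1) + 2*(0)*conj(1) + 6*(0)*conj(1) + 6*(0)*conj(1)]
      = (1/24)[(2) + (-2) + (0) + (-4) + (0) + (4) + (0) + (0) + (0)] = 0/24 = 0
  <chi_7*chi_4, chi_2> = (1/24)[1*(2)*conj(1) + 1*(-2)*conj(1) + 2*(0)*conj(1) + 2*(-2)*conj(1) + 2*(0)*conj(1) + 2*(2)*conj(1) + 2*(0)*conj(1) + 6*(0)*conj(-1) + 6*(0)*conj(-1)]
      = (1/24)[(2) + (-2) + (0) + (-4) + (0) + (4) + (0) + (0) + (0)] = 0/24 = 0
  <chi_7*chi_4, chi_3> = (1/24)[1*(2)*conj(1) + 1*(-2)*conj(1) + 2*(0)*conj(-1) + 2*(-2)*conj(1) + 2*(0)*conj(-1) + 2*(2)*conj(1) + 2*(0)*conj(-1) + 6*(0)*conj(1) + 6*(0)*conj(-1)]
      = (1/24)[(2) + (-2) + (0) + (-4) + (0) + (4) + (0) + (0) + (0)] = 0/24 = 0
  <chi_7*chi_4, chi_4> = (1/24)[1*(2)*conj(1) + 1*(-2)*conj(1) + 2*(0)*conj(-1) + 2*(-2)*conj(1) + 2*(0)*conj(-1) + 2*(2)*conj(1) + 2*(0)*conj(-1) + 6*(0)*conj(-1) + 6*(0)*conj(1)]
      = (1/24)[(2) + (-2) + (0) + (-4) + (0) + (4) + (0) + (0) + (0)] = 0/24 = 0
  <chi_7*chi_4, chi_5> = (1/24)[1*(2)*conj(2) + 1*(-2)*conj(-2) + 2*(0)*conj(sqrt(3)) + 2*(-2)*conj(1) + 2*(0)*conj(0) + 2*(2)*conj(-1) + 2*(0)*conj(-sqrt(3)) + 6*(0)*conj(0) + 6*(0)*conj(0)]
      = (1/24)[(4) + (4) + (0) + (-4) + (0) + (-4) + (0) + (0) + (0)] = 0/24 = 0
  <chi_7*chi_4, chi_6> = (1/24)[1*(2)*conj(2) + 1*(-2)*conj(2) + 2*(0)*conj(1) + 2*(-2)*conj(-1) + 2*(0)*conj(-2) + 2*(2)*conj(-1) + 2*(0)*conj(1) + 6*(0)*conj(0) + 6*(0)*conj(0)]
      = (1/24)[(4) + (-4) + (0) + (4) + (0) + (-4) + (0) + (0) + (0)] = 0/24 = 0
  <chi_7*chi_4, chi_7> = (1/24)[1*(2)*conj(2) + 1*(-2)*conj(-2) + 2*(0)*conj(0) + 2*(-2)*conj(-2) + 2*(0)*conj(0) + 2*(2)*conj(2) + 2*(0)*conj(0) + 6*(0)*conj(0) + 6*(0)*conj(0)]
      = (1/24)[(4) + (4) + (0) + (8) + (0) + (8) + (0) + (0) + (0)] = 24/24 = 1
  <chi_7*chi_4, chi_8> = (1/24)[1*(2)*conj(2) + 1*(-2)*conj(2) + 2*(0)*conj(-1) + 2*(-2)*conj(-1) + 2*(0)*conj(2) + 2*(2)*conj(-1) + 2*(0)*conj(-1) + 6*(0)*conj(0) + 6*(0)*conj(0)]
      = (1/24)[(4) + (-4) + (0) + (4) + (0) + (-4) + (0) + (0) + (0)] = 0/24 = 0
  <chi_7*chi_4, chi_9> = (1/24)[1*(2)*conj(2) + 1*(-2)*conj(-2) + 2*(0)*conj(-sqrt(3)) + 2*(-2)*conj(1) + 2*(0)*conj(0) + 2*(2)*conj(-1) + 2*(0)*conj(sqrt(3)) + 6*(0)*conj(0) + 6*(0)*conj(0)]
      = (1/24)[(4) + (4) + (0) + (-4) + (0) + (-4) + (0) + (0) + (0)] = 0/24 = 0
Hence the multiplicities are chi_7: 1. Dimension check: dim(chi_7)*dim(chi_4) = 2*1 = 2 and sum (mult * dim) = 1*2 = 2.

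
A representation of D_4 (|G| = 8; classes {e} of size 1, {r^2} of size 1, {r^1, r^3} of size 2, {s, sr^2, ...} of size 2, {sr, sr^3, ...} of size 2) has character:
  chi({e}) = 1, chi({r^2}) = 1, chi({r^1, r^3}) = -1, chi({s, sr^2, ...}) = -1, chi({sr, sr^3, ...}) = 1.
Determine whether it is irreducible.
Irreducible: <chi, chi> = 1.

Why: <chi, chi> = (1/|G|) sum_C |C| * |chi(C)|^2 = (1/8)[1*|1|^2 + 1*|1|^2 + 2*|-1|^2 + 2*|-1|^2 + 2*|1|^2]
  = (1/8)[(1) + (1) + (2) + (2) + (2)] = 8/8 = 1.
A character is irreducible iff <chi, chi> = 1, so this representation is irreducible.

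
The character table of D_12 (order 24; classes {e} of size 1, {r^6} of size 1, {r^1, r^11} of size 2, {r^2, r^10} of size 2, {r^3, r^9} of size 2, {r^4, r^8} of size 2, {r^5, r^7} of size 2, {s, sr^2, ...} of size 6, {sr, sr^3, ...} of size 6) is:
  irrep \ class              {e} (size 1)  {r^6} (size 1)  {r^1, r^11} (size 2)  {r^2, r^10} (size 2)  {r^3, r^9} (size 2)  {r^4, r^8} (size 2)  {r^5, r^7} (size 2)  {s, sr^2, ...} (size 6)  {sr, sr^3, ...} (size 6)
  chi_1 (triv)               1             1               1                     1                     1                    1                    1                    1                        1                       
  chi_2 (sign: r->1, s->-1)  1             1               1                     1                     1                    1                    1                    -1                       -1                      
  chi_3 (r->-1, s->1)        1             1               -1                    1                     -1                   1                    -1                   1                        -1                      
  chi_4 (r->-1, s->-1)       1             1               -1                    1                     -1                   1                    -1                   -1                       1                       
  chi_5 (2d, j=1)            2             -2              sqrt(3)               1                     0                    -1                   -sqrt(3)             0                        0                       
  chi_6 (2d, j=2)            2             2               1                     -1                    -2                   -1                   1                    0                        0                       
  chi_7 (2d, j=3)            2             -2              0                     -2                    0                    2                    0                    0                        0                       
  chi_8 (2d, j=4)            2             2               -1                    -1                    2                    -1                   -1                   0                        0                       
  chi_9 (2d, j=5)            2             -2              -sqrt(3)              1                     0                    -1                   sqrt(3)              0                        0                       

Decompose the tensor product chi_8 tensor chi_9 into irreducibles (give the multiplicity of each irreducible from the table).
chi_8 tensor chi_9 = chi_5 + chi_7 (all other irreducibles have multiplicity 0).

Proof sketch: The character of a tensor product is the pointwise product (chi_8 * chi_9)(C) = chi_8(C) * chi_9(C):
  {e}: (2)*(2), {r^6}: (2)*(-2), {r^1, r^11}: (-1)*(-sqrt(3)), {r^2, r^10}: (-1)*(1), {r^3, r^9}: (2)*(0), {r^4, r^8}: (-1)*(-1), {r^5, r^7}: (-1)*(sqrt(3)), {s, sr^2, ...}: (0)*(0), {sr, sr^3, ...}: (0)*(0)
so (chi_8 * chi_9) takes values
  {e} -> 4, {r^6} -> -4, {r^1, r^11} -> sqrt(3), {r^2, r^10} -> -1, {r^3, r^9} -> 0, {r^4, r^8} -> 1, {r^5, r^7} -> -sqrt(3), {s, sr^2, ...} -> 0, {sr, sr^3, ...} -> 0.
Now take the inner product of this character with each irreducible chi from the table, <chi_8*chi_9, chi> = (1/24) sum_C |C| (chi_8*chi_9)(C) conj(chi(C)):
  <chi_8*chi_9, chi_1> = (1/24)[1*(4)*conj(1) + 1*(-4)*conj(1) + 2*(sqrt(3))*conj(1) + 2*(-1)*conj(1) + 2*(0)*conj(1) + 2*(1)*conj(1) + 2*(-sqrt(3))*conj(1) + 6*(0)*conj(1) + 6*(0)*conj(1)]
      = (1/24)[(4) + (-4) + (2*sqrt(3)) + (-2) + (0) + (2) + (-2*sqrt(3)) + (0) + (0)] = 0/24 = 0
  <chi_8*chi_9, chi_2> = (1/24)[1*(4)*conj(1) + 1*(-4)*conj(1) + 2*(sqrt(3))*conj(1) + 2*(-1)*conj(1) + 2*(0)*conj(1) + 2*(1)*conj(1) + 2*(-sqrt(3))*conj(1) + 6*(0)*conj(-1) + 6*(0)*conj(-1)]
      = (1/24)[(4) + (-4) + (2*sqrt(3)) + (-2) + (0) + (2) + (-2*sqrt(3)) + (0) + (0)] = 0/24 = 0
  <chi_8*chi_9, chi_3> = (1/24)[1*(4)*conj(1) + 1*(-4)*conj(1) + 2*(sqrt(3))*conj(-1) + 2*(-1)*conj(1) + 2*(0)*conj(-1) + 2*(1)*conj(1) + 2*(-sqrt(3))*conj(-1) + 6*(0)*conj(1) + 6*(0)*conj(-1)]
      = (1/24)[(4) + (-4) + (-2*sqrt(3)) + (-2) + (0) + (2) + (2*sqrt(3)) + (0) + (0)] = 0/24 = 0
  <chi_8*chi_9, chi_4> = (1/24)[1*(4)*conj(1) + 1*(-4)*conj(1) + 2*(sqrt(3))*conj(-1) + 2*(-1)*conj(1) + 2*(0)*conj(-1) + 2*(1)*conj(1) + 2*(-sqrt(3))*conj(-1) + 6*(0)*conj(-1) + 6*(0)*conj(1)]
      = (1/24)[(4) + (-4) + (-2*sqrt(3)) + (-2) + (0) + (2) + (2*sqrt(3)) + (0) + (0)] = 0/24 = 0
  <chi_8*chi_9, chi_5> = (1/24)[1*(4)*conj(2) + 1*(-4)*conj(-2) + 2*(sqrt(3))*conj(sqrt(3)) + 2*(-1)*conj(1) + 2*(0)*conj(0) + 2*(1)*conj(-1) + 2*(-sqrt(3))*conj(-sqrt(3)) + 6*(0)*conj(0) + 6*(0)*conj(0)]
      = (1/24)[(8) + (8) + (6) + (-2) + (0) + (-2) + (6) + (0) + (0)] = 24/24 = 1
  <chi_8*chi_9, chi_6> = (1/24)[1*(4)*conj(2) + 1*(-4)*conj(2) + 2*(sqrt(3))*conj(1) + 2*(-1)*conj(-1) + 2*(0)*conj(-2) + 2*(1)*conj(-1) + 2*(-sqrt(3))*conj(1) + 6*(0)*conj(0) + 6*(0)*conj(0)]
      = (1/24)[(8) + (-8) + (2*sqrt(3)) + (2) + (0) + (-2) + (-2*sqrt(3)) + (0) + (0)] = 0/24 = 0
  <chi_8*chi_9, chi_7> = (1/24)[1*(4)*conj(2) + 1*(-4)*conj(-2) + 2*(sqrt(3))*conj(0) + 2*(-1)*conj(-2) + 2*(0)*conj(0) + 2*(1)*conj(2) + 2*(-sqrt(3))*conj(0) + 6*(0)*conj(0) + 6*(0)*conj(0)]
      = (1/24)[(8) + (8) + (0) + (4) + (0) + (4) + (0) + (0) + (0)] = 24/24 = 1
  <chi_8*chi_9, chi_8> = (1/24)[1*(4)*conj(2) + 1*(-4)*conj(2) + 2*(sqrt(3))*conj(-1) + 2*(-1)*conj(-1) + 2*(0)*conj(2) + 2*(1)*conj(-1) + 2*(-sqrt(3))*conj(-1) + 6*(0)*conj(0) + 6*(0)*conj(0)]
      = (1/24)[(8) + (-8) + (-2*sqrt(3)) + (2) + (0) + (-2) + (2*sqrt(3)) + (0) + (0)] = 0/24 = 0
  <chi_8*chi_9, chi_9> = (1/24)[1*(4)*conj(2) + 1*(-4)*conj(-2) + 2*(sqrt(3))*conj(-sqrt(3)) + 2*(-1)*conj(1) + 2*(0)*conj(0) + 2*(1)*conj(-1) + 2*(-sqrt(3))*conj(sqrt(3)) + 6*(0)*conj(0) + 6*(0)*conj(0)]
      = (1/24)[(8) + (8) + (-6) + (-2) + (0) + (-2) + (-6) + (0) + (0)] = 0/24 = 0
Hence the multiplicities are chi_5: 1, chi_7: 1. Dimension check: dim(chi_8)*dim(chi_9) = 2*2 = 4 and sum (mult * dim) = 1*2 + 1*2 = 4.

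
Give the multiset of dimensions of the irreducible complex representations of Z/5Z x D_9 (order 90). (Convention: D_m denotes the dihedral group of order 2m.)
Dimensions: 1, 1, 1, 1, 1, 1, 1, 1, 1, 1, 2, 2, 2, 2, 2, 2, 2, 2, 2, 2, 2, 2, 2, 2, 2, 2, 2, 2, 2, 2

Justification: There are 30 irreducibles (= number of conjugacy classes). Their dimensions d_i satisfy sum d_i^2 = |G| = 90: 1 + 1 + 1 + 1 + 1 + 1 + 1 + 1 + 1 + 1 + 4 + 4 + 4 + 4 + 4 + 4 + 4 + 4 + 4 + 4 + 4 + 4 + 4 + 4 + 4 + 4 + 4 + 4 + 4 + 4 = 90. (For the product with Z/5Z: each of the 5 1-dim characters of Z/5Z tensors with each irrep of D_9, giving 5 copies of each D_9-dimension.)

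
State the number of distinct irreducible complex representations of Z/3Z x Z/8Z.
24

Explanation: The number of irreducible complex representations of a finite group equals its number of conjugacy classes. Z/3Z x Z/8Z is abelian of order 24, so every element is its own conjugacy class: 24 classes, so Z/3Z x Z/8Z (order 24) has exactly 24 irreducible complex representations.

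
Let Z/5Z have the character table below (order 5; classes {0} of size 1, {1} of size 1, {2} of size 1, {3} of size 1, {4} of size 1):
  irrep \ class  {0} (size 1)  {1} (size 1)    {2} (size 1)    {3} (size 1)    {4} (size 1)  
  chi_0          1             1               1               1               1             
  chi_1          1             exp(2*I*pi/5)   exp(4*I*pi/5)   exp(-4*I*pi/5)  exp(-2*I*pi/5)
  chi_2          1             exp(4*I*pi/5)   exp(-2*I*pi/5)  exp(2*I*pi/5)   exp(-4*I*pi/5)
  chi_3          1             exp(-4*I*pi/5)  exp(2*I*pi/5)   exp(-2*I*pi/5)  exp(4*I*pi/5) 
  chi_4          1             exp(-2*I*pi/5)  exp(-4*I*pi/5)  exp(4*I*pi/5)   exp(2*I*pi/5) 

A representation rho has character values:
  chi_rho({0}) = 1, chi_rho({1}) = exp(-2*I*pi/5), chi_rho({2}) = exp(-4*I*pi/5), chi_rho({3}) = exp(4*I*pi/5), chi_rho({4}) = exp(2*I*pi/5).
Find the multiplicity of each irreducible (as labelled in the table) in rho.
Multiplicities: chi_0: 0, chi_1: 0, chi_2: 0, chi_3: 0, chi_4: 1.

Explanation: Use <chi_rho, chi> = (1/|G|) sum_C |C| * chi_rho(C) * conj(chi(C)) with |G| = 5 for each irreducible chi in the table:
  <chi_rho, chi_0> = (1/5)[1*(1)*conj(1) + 1*(exp(-2*I*pi/5))*conj(1) + 1*(exp(-4*I*pi/5))*conj(1) + 1*(exp(4*I*pi/5))*conj(1) + 1*(exp(2*I*pi/5))*conj(1)]
      = (1/5)[(1) + (exp(-2*I*pi/5)) + (exp(-4*I*pi/5)) + (exp(4*I*pi/5)) + (exp(2*I*pi/5))] = 0/5 = 0
  <chi_rho, chi_1> = (1/5)[1*(1)*conj(1) + 1*(exp(-2*I*pi/5))*conj(exp(2*I*pi/5)) + 1*(exp(-4*I*pi/5))*conj(exp(4*I*pi/5)) + 1*(exp(4*I*pi/5))*conj(exp(-4*I*pi/5)) + 1*(exp(2*I*pi/5))*conj(exp(-2*I*pi/5))]
      = (1/5)[(1) + (exp(-4*I*pi/5)) + (exp(2*I*pi/5)) + (exp(-2*I*pi/5)) + (exp(4*I*pi/5))] = 0/5 = 0
  <chi_rho, chi_2> = (1/5)[1*(1)*conj(1) + 1*(exp(-2*I*pi/5))*conj(exp(4*I*pi/5)) + 1*(exp(-4*I*pi/5))*conj(exp(-2*I*pi/5)) + 1*(exp(4*I*pi/5))*conj(exp(2*I*pi/5)) + 1*(exp(2*I*pi/5))*conj(exp(-4*I*pi/5))]
      = (1/5)[(1) + (exp(4*I*pi/5)) + (exp(-2*I*pi/5)) + (exp(2*I*pi/5)) + (exp(-4*I*pi/5))] = 0/5 = 0
  <chi_rho, chi_3> = (1/5)[1*(1)*conj(1) + 1*(exp(-2*I*pi/5))*conj(exp(-4*I*pi/5)) + 1*(exp(-4*I*pi/5))*conj(exp(2*I*pi/5)) + 1*(exp(4*I*pi/5))*conj(exp(-2*I*pi/5)) + 1*(exp(2*I*pi/5))*conj(exp(4*I*pi/5))]
      = (1/5)[(1) + (exp(2*I*pi/5)) + (exp(4*I*pi/5)) + (exp(-4*I*pi/5)) + (exp(-2*I*pi/5))] = 0/5 = 0
  <chi_rho, chi_4> = (1/5)[1*(1)*conj(1) + 1*(exp(-2*I*pi/5))*conj(exp(-2*I*pi/5)) + 1*(exp(-4*I*pi/5))*conj(exp(-4*I*pi/5)) + 1*(exp(4*I*pi/5))*conj(exp(4*I*pi/5)) + 1*(exp(2*I*pi/5))*conj(exp(2*I*pi/5))]
      = (1/5)[(1) + (1) + (1) + (1) + (1)] = 5/5 = 1
(Exp terms are combined using exp(i*s)*conj(exp(i*t)) = exp(i*(s-t)), and sums of them are collapsed using the identity that for every m > 1 the m distinct m-th roots of unity sum to 0, e.g. 1 + exp(2*I*pi/3) + exp(-2*I*pi/3) = 0.)
Dimension check: dim(rho) = sum (mult * dim) = 0*1 + 0*1 + 0*1 + 0*1 + 1*1 = 1 = chi_rho(e) = 1.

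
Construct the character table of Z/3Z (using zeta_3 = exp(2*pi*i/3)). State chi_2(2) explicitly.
Character table of Z/3Z (irreps indexed chi_0,...,chi_2 with chi_k(m) = zeta_3^(k*m), zeta_3 = exp(2*pi*i/3)):
  irrep \ class  {0} (size 1)  {1} (size 1)    {2} (size 1)  
  chi_0          1             1               1             
  chi_1          1             exp(2*I*pi/3)   exp(-2*I*pi/3)
  chi_2          1             exp(-2*I*pi/3)  exp(2*I*pi/3) 

Spot check: chi_2(2) = zeta_3^(2*2) = zeta_3^4 = exp(2*I*pi/3).

Derivation: Z/3Z is abelian, so all 3 irreducible complex representations are 1-dimensional. They are given by chi_k(m) = zeta_3^(k*m) for k = 0,...,2. Row orthogonality: sum_m chi_k(m) conj(chi_l(m)) = 3 * [k = l].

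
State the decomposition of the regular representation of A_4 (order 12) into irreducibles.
Each irreducible V_i of dimension d_i appears with multiplicity d_i, i.e. rho_reg = (direct sum over all irreducibles V_i) d_i V_i. The irreducible dimensions for A_4 are 1, 1, 1, 3: 3 irreducibles of dimension 1, each with multiplicity 1; 1 irreducible of dimension 3, with multiplicity 3. Total dimension 3*1*1 + 1*3*3 = 12 = |G|.

Working: General theorem: in the regular representation of a finite group G, each irreducible appears with multiplicity equal to its dimension. Check: dim(rho_reg) = sum d_i^2 = 1 + 1 + 1 + 9 = 12 = |G|.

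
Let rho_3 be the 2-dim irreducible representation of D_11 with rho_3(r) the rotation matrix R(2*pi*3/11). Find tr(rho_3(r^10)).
chi_{rho_3}(r^10) = 2*cos(2*pi*3*10/11) = -2*cos(5*pi/11)

rho_3(r^10) is rotation by angle 2*pi*3*10/11, whose trace is 2*cos(2*pi*3*10/11) = -2*cos(5*pi/11).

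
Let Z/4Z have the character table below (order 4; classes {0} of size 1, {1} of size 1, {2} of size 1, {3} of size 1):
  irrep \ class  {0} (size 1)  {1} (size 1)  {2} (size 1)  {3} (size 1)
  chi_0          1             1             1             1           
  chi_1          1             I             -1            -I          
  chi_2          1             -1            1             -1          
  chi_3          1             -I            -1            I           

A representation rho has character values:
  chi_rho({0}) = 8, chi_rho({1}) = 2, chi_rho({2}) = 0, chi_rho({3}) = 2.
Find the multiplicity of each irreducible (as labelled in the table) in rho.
Multiplicities: chi_0: 3, chi_1: 2, chi_2: 1, chi_3: 2.

Use <chi_rho, chi> = (1/|G|) sum_C |C| * chi_rho(C) * conj(chi(C)) with |G| = 4 for each irreducible chi in the table:
  <chi_rho, chi_0> = (1/4)[1*(8)*conj(1) + 1*(2)*conj(1) + 1*(0)*conj(1) + 1*(2)*conj(1)]
      = (1/4)[(8) + (2) + (0) + (2)] = 12/4 = 3
  <chi_rho, chi_1> = (1/4)[1*(8)*conj(1) + 1*(2)*conj(I) + 1*(0)*conj(-1) + 1*(2)*conj(-I)]
      = (1/4)[(8) + (-2*I) + (0) + (2*I)] = 8/4 = 2
  <chi_rho, chi_2> = (1/4)[1*(8)*conj(1) + 1*(2)*conj(-1) + 1*(0)*conj(1) + 1*(2)*conj(-1)]
      = (1/4)[(8) + (-2) + (0) + (-2)] = 4/4 = 1
  <chi_rho, chi_3> = (1/4)[1*(8)*conj(1) + 1*(2)*conj(-I) + 1*(0)*conj(-1) + 1*(2)*conj(I)]
      = (1/4)[(8) + (2*I) + (0) + (-2*I)] = 8/4 = 2
(Exp terms are combined using exp(i*s)*conj(exp(i*t)) = exp(i*(s-t)), and sums of them are collapsed using the identity that for every m > 1 the m distinct m-th roots of unity sum to 0, e.g. 1 + exp(2*I*pi/3) + exp(-2*I*pi/3) = 0.)
Dimension check: dim(rho) = sum (mult * dim) = 3*1 + 2*1 + 1*1 + 2*1 = 8 = chi_rho(e) = 8.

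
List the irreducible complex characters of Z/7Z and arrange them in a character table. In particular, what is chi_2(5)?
Character table of Z/7Z (irreps indexed chi_0,...,chi_6 with chi_k(m) = zeta_7^(k*m), zeta_7 = exp(2*pi*i/7)):
  irrep \ class  {0} (size 1)  {1} (size 1)    {2} (size 1)    {3} (size 1)    {4} (size 1)    {5} (size 1)    {6} (size 1)  
  chi_0          1             1               1               1               1               1               1             
  chi_1          1             exp(2*I*pi/7)   exp(4*I*pi/7)   exp(6*I*pi/7)   exp(-6*I*pi/7)  exp(-4*I*pi/7)  exp(-2*I*pi/7)
  chi_2          1             exp(4*I*pi/7)   exp(-6*I*pi/7)  exp(-2*I*pi/7)  exp(2*I*pi/7)   exp(6*I*pi/7)   exp(-4*I*pi/7)
  chi_3          1             exp(6*I*pi/7)   exp(-2*I*pi/7)  exp(4*I*pi/7)   exp(-4*I*pi/7)  exp(2*I*pi/7)   exp(-6*I*pi/7)
  chi_4          1             exp(-6*I*pi/7)  exp(2*I*pi/7)   exp(-4*I*pi/7)  exp(4*I*pi/7)   exp(-2*I*pi/7)  exp(6*I*pi/7) 
  chi_5          1             exp(-4*I*pi/7)  exp(6*I*pi/7)   exp(2*I*pi/7)   exp(-2*I*pi/7)  exp(-6*I*pi/7)  exp(4*I*pi/7) 
  chi_6          1             exp(-2*I*pi/7)  exp(-4*I*pi/7)  exp(-6*I*pi/7)  exp(6*I*pi/7)   exp(4*I*pi/7)   exp(2*I*pi/7) 

Spot check: chi_2(5) = zeta_7^(2*5) = zeta_7^10 = exp(6*I*pi/7).

Reasoning: Z/7Z is abelian, so all 7 irreducible complex representations are 1-dimensional. They are given by chi_k(m) = zeta_7^(k*m) for k = 0,...,6. Row orthogonality: sum_m chi_k(m) conj(chi_l(m)) = 7 * [k = l].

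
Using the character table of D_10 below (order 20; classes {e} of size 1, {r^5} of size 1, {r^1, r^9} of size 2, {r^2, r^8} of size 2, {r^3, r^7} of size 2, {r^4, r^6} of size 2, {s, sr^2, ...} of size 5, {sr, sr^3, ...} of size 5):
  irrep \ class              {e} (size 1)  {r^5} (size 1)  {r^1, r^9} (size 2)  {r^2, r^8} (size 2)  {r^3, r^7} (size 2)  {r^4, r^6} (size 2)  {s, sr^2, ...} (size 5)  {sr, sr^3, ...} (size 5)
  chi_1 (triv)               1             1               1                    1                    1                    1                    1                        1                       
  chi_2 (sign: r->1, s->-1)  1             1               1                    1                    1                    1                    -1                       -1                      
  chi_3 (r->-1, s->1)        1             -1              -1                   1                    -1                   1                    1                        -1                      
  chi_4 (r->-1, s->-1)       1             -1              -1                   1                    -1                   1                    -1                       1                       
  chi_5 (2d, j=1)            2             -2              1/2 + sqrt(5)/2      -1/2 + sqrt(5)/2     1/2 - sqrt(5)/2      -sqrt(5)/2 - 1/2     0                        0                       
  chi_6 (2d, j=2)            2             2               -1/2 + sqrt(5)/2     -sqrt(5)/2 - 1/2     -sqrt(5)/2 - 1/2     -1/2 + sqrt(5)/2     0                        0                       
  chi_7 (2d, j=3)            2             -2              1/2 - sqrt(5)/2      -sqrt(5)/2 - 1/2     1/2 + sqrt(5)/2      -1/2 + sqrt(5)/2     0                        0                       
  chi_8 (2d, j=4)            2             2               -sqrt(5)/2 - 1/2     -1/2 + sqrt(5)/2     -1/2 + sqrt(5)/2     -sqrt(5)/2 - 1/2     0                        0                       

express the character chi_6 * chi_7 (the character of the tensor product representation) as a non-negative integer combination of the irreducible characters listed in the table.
chi_6 tensor chi_7 = chi_3 + chi_4 + chi_5 (all other irreducibles have multiplicity 0).

Why: The character of a tensor product is the pointwise product (chi_6 * chi_7)(C) = chi_6(C) * chi_7(C):
  {e}: (2)*(2), {r^5}: (2)*(-2), {r^1, r^9}: (-1/2 + sqrt(5)/2)*(1/2 - sqrt(5)/2), {r^2, r^8}: (-sqrt(5)/2 - 1/2)*(-sqrt(5)/2 - 1/2), {r^3, r^7}: (-sqrt(5)/2 - 1/2)*(1/2 + sqrt(5)/2), {r^4, r^6}: (-1/2 + sqrt(5)/2)*(-1/2 + sqrt(5)/2), {s, sr^2, ...}: (0)*(0), {sr, sr^3, ...}: (0)*(0)
so (chi_6 * chi_7) takes values
  {e} -> 4, {r^5} -> -4, {r^1, r^9} -> -3/2 + sqrt(5)/2, {r^2, r^8} -> sqrt(5)/2 + 3/2, {r^3, r^7} -> -3/2 - sqrt(5)/2, {r^4, r^6} -> 3/2 - sqrt(5)/2, {s, sr^2, ...} -> 0, {sr, sr^3, ...} -> 0.
Now take the inner product of this character with each irreducible chi from the table, <chi_6*chi_7, chi> = (1/20) sum_C |C| (chi_6*chi_7)(C) conj(chi(C)):
  <chi_6*chi_7, chi_1> = (1/20)[1*(4)*conj(1) + 1*(-4)*conj(1) + 2*(-3/2 + sqrt(5)/2)*conj(1) + 2*(sqrt(5)/2 + 3/2)*conj(1) + 2*(-3/2 - sqrt(5)/2)*conj(1) + 2*(3/2 - sqrt(5)/2)*conj(1) + 5*(0)*conj(1) + 5*(0)*conj(1)]
      = (1/20)[(4) + (-4) + (-3 + sqrt(5)) + (sqrt(5) + 3) + (-3 - sqrt(5)) + (3 - sqrt(5)) + (0) + (0)] = 0/20 = 0
  <chi_6*chi_7, chi_2> = (1/20)[1*(4)*conj(1) + 1*(-4)*conj(1) + 2*(-3/2 + sqrt(5)/2)*conj(1) + 2*(sqrt(5)/2 + 3/2)*conj(1) + 2*(-3/2 - sqrt(5)/2)*conj(1) + 2*(3/2 - sqrt(5)/2)*conj(1) + 5*(0)*conj(-1) + 5*(0)*conj(-1)]
      = (1/20)[(4) + (-4) + (-3 + sqrt(5)) + (sqrt(5) + 3) + (-3 - sqrt(5)) + (3 - sqrt(5)) + (0) + (0)] = 0/20 = 0
  <chi_6*chi_7, chi_3> = (1/20)[1*(4)*conj(1) + 1*(-4)*conj(-1) + 2*(-3/2 + sqrt(5)/2)*conj(-1) + 2*(sqrt(5)/2 + 3/2)*conj(1) + 2*(-3/2 - sqrt(5)/2)*conj(-1) + 2*(3/2 - sqrt(5)/2)*conj(1) + 5*(0)*conj(1) + 5*(0)*conj(-1)]
      = (1/20)[(4) + (4) + (3 - sqrt(5)) + (sqrt(5) + 3) + (sqrt(5) + 3) + (3 - sqrt(5)) + (0) + (0)] = 20/20 = 1
  <chi_6*chi_7, chi_4> = (1/20)[1*(4)*conj(1) + 1*(-4)*conj(-1) + 2*(-3/2 + sqrt(5)/2)*conj(-1) + 2*(sqrt(5)/2 + 3/2)*conj(1) + 2*(-3/2 - sqrt(5)/2)*conj(-1) + 2*(3/2 - sqrt(5)/2)*conj(1) + 5*(0)*conj(-1) + 5*(0)*conj(1)]
      = (1/20)[(4) + (4) + (3 - sqrt(5)) + (sqrt(5) + 3) + (sqrt(5) + 3) + (3 - sqrt(5)) + (0) + (0)] = 20/20 = 1
  <chi_6*chi_7, chi_5> = (1/20)[1*(4)*conj(2) + 1*(-4)*conj(-2) + 2*(-3/2 + sqrt(5)/2)*conj(1/2 + sqrt(5)/2) + 2*(sqrt(5)/2 + 3/2)*conj(-1/2 + sqrt(5)/2) + 2*(-3/2 - sqrt(5)/2)*conj(1/2 - sqrt(5)/2) + 2*(3/2 - sqrt(5)/2)*conj(-sqrt(5)/2 - 1/2) + 5*(0)*conj(0) + 5*(0)*conj(0)]
      = (1/20)[(8) + (8) + (1 - sqrt(5)) + (1 + sqrt(5)) + (1 + sqrt(5)) + (1 - sqrt(5)) + (0) + (0)] = 20/20 = 1
  <chi_6*chi_7, chi_6> = (1/20)[1*(4)*conj(2) + 1*(-4)*conj(2) + 2*(-3/2 + sqrt(5)/2)*conj(-1/2 + sqrt(5)/2) + 2*(sqrt(5)/2 + 3/2)*conj(-sqrt(5)/2 - 1/2) + 2*(-3/2 - sqrt(5)/2)*conj(-sqrt(5)/2 - 1/2) + 2*(3/2 - sqrt(5)/2)*conj(-1/2 + sqrt(5)/2) + 5*(0)*conj(0) + 5*(0)*conj(0)]
      = (1/20)[(8) + (-8) + (4 - 2*sqrt(5)) + (-2*sqrt(5) - 4) + (4 + 2*sqrt(5)) + (-4 + 2*sqrt(5)) + (0) + (0)] = 0/20 = 0
  <chi_6*chi_7, chi_7> = (1/20)[1*(4)*conj(2) + 1*(-4)*conj(-2) + 2*(-3/2 + sqrt(5)/2)*conj(1/2 - sqrt(5)/2) + 2*(sqrt(5)/2 + 3/2)*conj(-sqrt(5)/2 - 1/2) + 2*(-3/2 - sqrt(5)/2)*conj(1/2 + sqrt(5)/2) + 2*(3/2 - sqrt(5)/2)*conj(-1/2 + sqrt(5)/2) + 5*(0)*conj(0) + 5*(0)*conj(0)]
      = (1/20)[(8) + (8) + (-4 + 2*sqrt(5)) + (-2*sqrt(5) - 4) + (-2*sqrt(5) - 4) + (-4 + 2*sqrt(5)) + (0) + (0)] = 0/20 = 0
  <chi_6*chi_7, chi_8> = (1/20)[1*(4)*conj(2) + 1*(-4)*conj(2) + 2*(-3/2 + sqrt(5)/2)*conj(-sqrt(5)/2 - 1/2) + 2*(sqrt(5)/2 + 3/2)*conj(-1/2 + sqrt(5)/2) + 2*(-3/2 - sqrt(5)/2)*conj(-1/2 + sqrt(5)/2) + 2*(3/2 - sqrt(5)/2)*conj(-sqrt(5)/2 - 1/2) + 5*(0)*conj(0) + 5*(0)*conj(0)]
      = (1/20)[(8) + (-8) + (-1 + sqrt(5)) + (1 + sqrt(5)) + (-sqrt(5) - 1) + (1 - sqrt(5)) + (0) + (0)] = 0/20 = 0
Hence the multiplicities are chi_3: 1, chi_4: 1, chi_5: 1. Dimension check: dim(chi_6)*dim(chi_7) = 2*2 = 4 and sum (mult * dim) = 1*1 + 1*1 + 1*2 = 4.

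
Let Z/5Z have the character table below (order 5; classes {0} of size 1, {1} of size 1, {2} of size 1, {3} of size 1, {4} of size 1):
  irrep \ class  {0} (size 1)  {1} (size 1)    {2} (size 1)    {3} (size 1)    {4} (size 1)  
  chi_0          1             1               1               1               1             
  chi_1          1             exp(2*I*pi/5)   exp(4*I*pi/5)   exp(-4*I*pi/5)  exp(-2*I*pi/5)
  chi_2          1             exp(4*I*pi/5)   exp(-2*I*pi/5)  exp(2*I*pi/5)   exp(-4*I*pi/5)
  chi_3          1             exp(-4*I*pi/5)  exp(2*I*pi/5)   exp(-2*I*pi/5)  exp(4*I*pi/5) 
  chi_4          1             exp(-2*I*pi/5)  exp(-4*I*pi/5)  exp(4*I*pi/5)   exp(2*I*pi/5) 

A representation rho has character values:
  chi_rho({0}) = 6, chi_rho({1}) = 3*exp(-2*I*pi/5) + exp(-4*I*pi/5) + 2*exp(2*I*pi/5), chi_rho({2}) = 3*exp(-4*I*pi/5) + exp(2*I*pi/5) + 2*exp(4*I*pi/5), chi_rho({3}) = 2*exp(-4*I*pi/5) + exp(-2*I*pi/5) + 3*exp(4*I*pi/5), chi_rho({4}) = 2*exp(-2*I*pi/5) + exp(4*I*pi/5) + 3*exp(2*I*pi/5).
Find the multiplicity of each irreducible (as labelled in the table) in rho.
Multiplicities: chi_0: 0, chi_1: 2, chi_2: 0, chi_3: 1, chi_4: 3.

Solution. Use <chi_rho, chi> = (1/|G|) sum_C |C| * chi_rho(C) * conj(chi(C)) with |G| = 5 for each irreducible chi in the table:
  <chi_rho, chi_0> = (1/5)[1*(6)*conj(1) + 1*(3*exp(-2*I*pi/5) + exp(-4*I*pi/5) + 2*exp(2*I*pi/5))*conj(1) + 1*(3*exp(-4*I*pi/5) + exp(2*I*pi/5) + 2*exp(4*I*pi/5))*conj(1) + 1*(2*exp(-4*I*pi/5) + exp(-2*I*pi/5) + 3*exp(4*I*pi/5))*conj(1) + 1*(2*exp(-2*I*pi/5) + exp(4*I*pi/5) + 3*exp(2*I*pi/5))*conj(1)]
      = (1/5)[(6) + (3*exp(-2*I*pi/5) + exp(-4*I*pi/5) + 2*exp(2*I*pi/5)) + (3*exp(-4*I*pi/5) + exp(2*I*pi/5) + 2*exp(4*I*pi/5)) + (2*exp(-4*I*pi/5) + exp(-2*I*pi/5) + 3*exp(4*I*pi/5)) + (2*exp(-2*I*pi/5) + exp(4*I*pi/5) + 3*exp(2*I*pi/5))] = 0/5 = 0
  <chi_rho, chi_1> = (1/5)[1*(6)*conj(1) + 1*(3*exp(-2*I*pi/5) + exp(-4*I*pi/5) + 2*exp(2*I*pi/5))*conj(exp(2*I*pi/5)) + 1*(3*exp(-4*I*pi/5) + exp(2*I*pi/5) + 2*exp(4*I*pi/5))*conj(exp(4*I*pi/5)) + 1*(2*exp(-4*I*pi/5) + exp(-2*I*pi/5) + 3*exp(4*I*pi/5))*conj(exp(-4*I*pi/5)) + 1*(2*exp(-2*I*pi/5) + exp(4*I*pi/5) + 3*exp(2*I*pi/5))*conj(exp(-2*I*pi/5))]
      = (1/5)[(6) + (2 + 3*exp(-4*I*pi/5) + exp(4*I*pi/5)) + (2 + exp(-2*I*pi/5) + 3*exp(2*I*pi/5)) + (2 + 3*exp(-2*I*pi/5) + exp(2*I*pi/5)) + (2 + exp(-4*I*pi/5) + 3*exp(4*I*pi/5))] = 10/5 = 2
  <chi_rho, chi_2> = (1/5)[1*(6)*conj(1) + 1*(3*exp(-2*I*pi/5) + exp(-4*I*pi/5) + 2*exp(2*I*pi/5))*conj(exp(4*I*pi/5)) + 1*(3*exp(-4*I*pi/5) + exp(2*I*pi/5) + 2*exp(4*I*pi/5))*conj(exp(-2*I*pi/5)) + 1*(2*exp(-4*I*pi/5) + exp(-2*I*pi/5) + 3*exp(4*I*pi/5))*conj(exp(2*I*pi/5)) + 1*(2*exp(-2*I*pi/5) + exp(4*I*pi/5) + 3*exp(2*I*pi/5))*conj(exp(-4*I*pi/5))]
      = (1/5)[(6) + (2*exp(-2*I*pi/5) + exp(2*I*pi/5) + 3*exp(4*I*pi/5)) + (3*exp(-2*I*pi/5) + 2*exp(-4*I*pi/5) + exp(4*I*pi/5)) + (exp(-4*I*pi/5) + 2*exp(4*I*pi/5) + 3*exp(2*I*pi/5)) + (3*exp(-4*I*pi/5) + exp(-2*I*pi/5) + 2*exp(2*I*pi/5))] = 0/5 = 0
  <chi_rho, chi_3> = (1/5)[1*(6)*conj(1) + 1*(3*exp(-2*I*pi/5) + exp(-4*I*pi/5) + 2*exp(2*I*pi/5))*conj(exp(-4*I*pi/5)) + 1*(3*exp(-4*I*pi/5) + exp(2*I*pi/5) + 2*exp(4*I*pi/5))*conj(exp(2*I*pi/5)) + 1*(2*exp(-4*I*pi/5) + exp(-2*I*pi/5) + 3*exp(4*I*pi/5))*conj(exp(-2*I*pi/5)) + 1*(2*exp(-2*I*pi/5) + exp(4*I*pi/5) + 3*exp(2*I*pi/5))*conj(exp(4*I*pi/5))]
      = (1/5)[(6) + (1 + 2*exp(-4*I*pi/5) + 3*exp(2*I*pi/5)) + (1 + 3*exp(4*I*pi/5) + 2*exp(2*I*pi/5)) + (1 + 2*exp(-2*I*pi/5) + 3*exp(-4*I*pi/5)) + (1 + 3*exp(-2*I*pi/5) + 2*exp(4*I*pi/5))] = 5/5 = 1
  <chi_rho, chi_4> = (1/5)[1*(6)*conj(1) + 1*(3*exp(-2*I*pi/5) + exp(-4*I*pi/5) + 2*exp(2*I*pi/5))*conj(exp(-2*I*pi/5)) + 1*(3*exp(-4*I*pi/5) + exp(2*I*pi/5) + 2*exp(4*I*pi/5))*conj(exp(-4*I*pi/5)) + 1*(2*exp(-4*I*pi/5) + exp(-2*I*pi/5) + 3*exp(4*I*pi/5))*conj(exp(4*I*pi/5)) + 1*(2*exp(-2*I*pi/5) + exp(4*I*pi/5) + 3*exp(2*I*pi/5))*conj(exp(2*I*pi/5))]
      = (1/5)[(6) + (3 + exp(-2*I*pi/5) + 2*exp(4*I*pi/5)) + (3 + 2*exp(-2*I*pi/5) + exp(-4*I*pi/5)) + (3 + exp(4*I*pi/5) + 2*exp(2*I*pi/5)) + (3 + 2*exp(-4*I*pi/5) + exp(2*I*pi/5))] = 15/5 = 3
(Exp terms are combined using exp(i*s)*conj(exp(i*t)) = exp(i*(s-t)), and sums of them are collapsed using the identity that for every m > 1 the m distinct m-th roots of unity sum to 0, e.g. 1 + exp(2*I*pi/3) + exp(-2*I*pi/3) = 0.)
Dimension check: dim(rho) = sum (mult * dim) = 0*1 + 2*1 + 0*1 + 1*1 + 3*1 = 6 = chi_rho(e) = 6.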